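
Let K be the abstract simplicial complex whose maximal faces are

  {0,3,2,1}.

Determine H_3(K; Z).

Take the total order 0 < 1 < 2 < 3 on the vertex set. Then K (dimension 3) consists of the simplices:

  0-simplices (4): [0], [1], [2], [3]
  1-simplices (6): [0,1], [0,2], [0,3], [1,2], [1,3], [2,3]
  2-simplices (4): [0,1,2], [0,1,3], [0,2,3], [1,2,3]
  3-simplices (1): [0,1,2,3]

so the chain groups are C_0 ≅ Z^4, C_1 ≅ Z^6, C_2 ≅ Z^4, C_3 ≅ Z^1.

∂_1: C_1 → C_0 is given by ∂[p,q] = [q] − [p].
The resulting 4×6 matrix has rank 3, and its Smith normal form has invariant factors (1,1,1).

∂_2: C_2 → C_1 acts by ∂[p,q,r] = [q,r] − [p,r] + [p,q]. For instance
  ∂[0,2,3] = [2,3] − [0,3] + [0,2],
  ∂[0,1,3] = [1,3] − [0,3] + [0,1].
The 6×4 boundary matrix has rank 3 and Smith normal form diag(1,1,1).

∂_3: C_3 → C_2 sends each 3-simplex σ to the alternating sum Σ_i (−1)^i (σ with its i-th vertex removed). For instance
  ∂[0,1,2,3] = [1,2,3] − [0,2,3] + [0,1,3] − [0,1,2].
This gives a 4×1 integer matrix of rank 1; reducing to Smith normal form yields diagonal entries (1).

Reading off H_k = ker ∂_k / im ∂_{k+1}:

  H_3: rank ker ∂_3 − rank ∂_4 = (1 − 1) − 0 = 0, and there is no ∂_4, so H_3 = 0.

(K is a triangulation of the 3-simplex.)

H_3 = 0.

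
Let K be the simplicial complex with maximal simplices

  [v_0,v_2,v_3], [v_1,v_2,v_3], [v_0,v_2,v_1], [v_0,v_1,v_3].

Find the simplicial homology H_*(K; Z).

H_0 = Z,  H_1 = 0,  H_2 = Z.

Order the vertices as v_0 < v_1 < v_2 < v_3. Listing each simplex with vertices in this order, K has dimension 2 with simplices:

  0-simplices (4): [v_0], [v_1], [v_2], [v_3]
  1-simplices (6): [v_0,v_1], [v_0,v_2], [v_0,v_3], [v_1,v_2], [v_1,v_3], [v_2,v_3]
  2-simplices (4): [v_0,v_1,v_2], [v_0,v_1,v_3], [v_0,v_2,v_3], [v_1,v_2,v_3]

so the chain groups are C_0 ≅ Z^4, C_1 ≅ Z^6, C_2 ≅ Z^4.

∂_1: C_1 → C_0 maps an edge to its endpoints' difference, ∂[p,q] = q − p.
As a 4×6 matrix over Z this has rank 3, with invariant factors (1,1,1).

Boundary ∂_2: C_2 → C_1 sends each 2-simplex [p,q,r] to [q,r] − [p,r] + [p,q]. For instance
  ∂[v_0,v_2,v_3] = [v_2,v_3] − [v_0,v_3] + [v_0,v_2],
  ∂[v_0,v_1,v_2] = [v_1,v_2] − [v_0,v_2] + [v_0,v_1].
The 6×4 boundary matrix has rank 3 and Smith normal form diag(1,1,1).

Now H_k = ker ∂_k / im ∂_{k+1}, so:

  H_0: rank C_0 − rank ∂_1 = 4 − 3 = 1, and the invariant factors of ∂_1 are all 1, so H_0 = Z.
  H_1: rank ker ∂_1 − rank ∂_2 = (6 − 3) − 3 = 0, and the invariant factors of ∂_2 are all 1, so H_1 = 0.
  H_2: rank ker ∂_2 − rank ∂_3 = (4 − 3) − 0 = 1, and there is no ∂_3, so H_2 = Z.

As a check, the Euler characteristic is 4 − 6 + 4 = 2, which agrees with 1 − 0 + 1 = 2.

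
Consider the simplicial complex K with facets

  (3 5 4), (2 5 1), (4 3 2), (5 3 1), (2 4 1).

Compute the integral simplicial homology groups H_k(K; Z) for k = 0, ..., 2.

H_0 ≅ Z,  H_1 ≅ Z,  H_2 = 0.

Order the vertices as 1 < 2 < 3 < 4 < 5. Listing each simplex with vertices in this order, K has dimension 2 with simplices:

  0-simplices (5): [1], [2], [3], [4], [5]
  1-simplices (10): [1,2], [1,3], [1,4], [1,5], [2,3], [2,4], [2,5], [3,4], [3,5], [4,5]
  2-simplices (5): [1,2,4], [1,2,5], [1,3,5], [2,3,4], [3,4,5]

so the chain groups are C_0 ≅ Z^5, C_1 ≅ Z^10, C_2 ≅ Z^5.

The boundary map ∂_1: C_1 → C_0 maps an edge to its endpoints' difference, ∂[p,q] = q − p. For instance
  ∂[2,3] = [3] − [2].
The resulting 5×10 matrix has rank 4, and its Smith normal form has invariant factors (1,1,1,1).

Boundary ∂_2: C_2 → C_1 acts by ∂[p,q,r] = [q,r] − [p,r] + [p,q]. For instance
  ∂[2,3,4] = [3,4] − [2,4] + [2,3],
  ∂[1,2,5] = [2,5] − [1,5] + [1,2].
As a 10×5 matrix over Z this has rank 5, with invariant factors (1,1,1,1,1).

Reading off H_k = ker ∂_k / im ∂_{k+1}:

  H_0: rank C_0 − rank ∂_1 = 5 − 4 = 1, and the invariant factors of ∂_1 are all 1, so H_0 = Z.
  H_1: rank ker ∂_1 − rank ∂_2 = (10 − 4) − 5 = 1, and the invariant factors of ∂_2 are all 1, so H_1 = Z.
  H_2: rank ker ∂_2 − rank ∂_3 = (5 − 5) − 0 = 0, and there is no ∂_3, so H_2 = 0.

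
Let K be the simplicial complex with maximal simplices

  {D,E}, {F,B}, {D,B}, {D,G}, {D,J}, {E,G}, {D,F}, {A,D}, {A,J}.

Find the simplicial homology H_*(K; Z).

H_0 ≅ Z,  H_1 ≅ Z^3.

K has 7 vertices, 9 edges.
rank ∂_0 = 0, rank ∂_1 = 6 ⇒ b_0 = 7 − 0 − 6 = 1; all invariant factors of ∂_1 are 1 so no torsion. So H_0 ≅ Z.
rank ∂_1 = 6, rank ∂_2 = 0 ⇒ b_1 = 9 − 6 − 0 = 3. So H_1 ≅ Z^3.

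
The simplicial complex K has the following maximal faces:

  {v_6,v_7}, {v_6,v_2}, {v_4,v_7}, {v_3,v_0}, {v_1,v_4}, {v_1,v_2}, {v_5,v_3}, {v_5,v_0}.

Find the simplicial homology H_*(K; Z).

H_0 = Z^2,  H_1 = Z^2.

Order the vertices as v_0 < v_1 < v_2 < v_3 < v_4 < v_5 < v_6 < v_7. Listing each simplex with vertices in this order, K has dimension 1 with simplices:

  0-simplices (8): [v_0], [v_1], [v_2], [v_3], [v_4], [v_5], [v_6], [v_7]
  1-simplices (8): [v_0,v_3], [v_0,v_5], [v_1,v_2], [v_1,v_4], [v_2,v_6], [v_3,v_5], [v_4,v_7], [v_6,v_7]

Hence C_0 ≅ Z^8, C_1 ≅ Z^8.

∂_1: C_1 → C_0 sends each edge [p,q] (with p < q) to q − p. For instance
  ∂[v_3,v_5] = [v_5] − [v_3].
The resulting 8×8 matrix has rank 6, and its Smith normal form has invariant factors (1,1,1,1,1,1).

Reading off H_k = ker ∂_k / im ∂_{k+1}:

  H_0: rank C_0 − rank ∂_1 = 8 − 6 = 2, and the invariant factors of ∂_1 are all 1, so H_0 ≅ Z^2.
  H_1: rank ker ∂_1 − rank ∂_2 = (8 − 6) − 0 = 2, and there is no ∂_2, so H_1 ≅ Z^2.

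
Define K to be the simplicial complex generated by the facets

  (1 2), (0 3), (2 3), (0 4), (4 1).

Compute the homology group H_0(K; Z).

We work with the vertex ordering 0 < 1 < 2 < 3 < 4. The simplices of K, each written with vertices in increasing order, are:

  0-simplices (5): [0], [1], [2], [3], [4]
  1-simplices (5): [0,3], [0,4], [1,2], [1,4], [2,3]

Hence C_0 ≅ Z^5, C_1 ≅ Z^5.

∂_1: C_1 → C_0 sends each edge [p,q] (with p < q) to q − p.
As a 5×5 matrix over Z this has rank 4, with invariant factors (1,1,1,1).

Computing H_k = (kernel of ∂_k) / (image of ∂_{k+1}):

  H_0: rank C_0 − rank ∂_1 = 5 − 4 = 1, and the invariant factors of ∂_1 are all 1, so H_0 ≅ Z.

(K is a triangulation of the circle S^1.)

H_0 = Z.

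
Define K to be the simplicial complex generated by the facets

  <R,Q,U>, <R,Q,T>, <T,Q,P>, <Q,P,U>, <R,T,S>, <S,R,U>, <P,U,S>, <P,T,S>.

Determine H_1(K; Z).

K has 6 vertices, 12 edges, 8 triangles.
rank ∂_1 = 5, rank ∂_2 = 7 ⇒ b_1 = 12 − 5 − 7 = 0; all invariant factors of ∂_2 are 1 so no torsion. So H_1 = 0.

H_1 = 0.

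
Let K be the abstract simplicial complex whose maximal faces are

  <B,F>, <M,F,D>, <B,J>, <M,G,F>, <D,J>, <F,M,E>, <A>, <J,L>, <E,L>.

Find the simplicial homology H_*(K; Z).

H_0 ≅ Z^2,  H_1 ≅ Z^2,  H_2 = 0.

Fix the vertex order A < B < D < E < F < G < J < L < M and write every simplex with vertices in increasing order. Then dim K = 2 and the simplices of K are:

  0-simplices (9): A, B, D, E, F, G, J, L, M
  1-simplices (12): BF, BJ, DF, DJ, DM, EF, EL, EM, FG, FM, GM, JL
  2-simplices (3): DFM, EFM, FGM

giving chain groups C_0 ≅ Z^9, C_1 ≅ Z^12, C_2 ≅ Z^3.

The boundary map ∂_1: C_1 → C_0 is given by ∂[p,q] = [q] − [p]. For instance
  ∂DM = M − D.
This gives a 9×12 integer matrix of rank 7; reducing to Smith normal form yields diagonal entries (1,1,1,1,1,1,1).

Boundary ∂_2: C_2 → C_1 sends each 2-simplex [p,q,r] to [q,r] − [p,r] + [p,q]. For instance
  ∂FGM = GM − FM + FG,
  ∂DFM = FM − DM + DF.
As a 12×3 matrix over Z this has rank 3, with invariant factors (1,1,1).

Computing H_k = (kernel of ∂_k) / (image of ∂_{k+1}):

  H_0: rank C_0 − rank ∂_1 = 9 − 7 = 2, and the invariant factors of ∂_1 are all 1, so H_0 ≅ Z^2.
  H_1: rank ker ∂_1 − rank ∂_2 = (12 − 7) − 3 = 2, and the invariant factors of ∂_2 are all 1, so H_1 ≅ Z^2.
  H_2: rank ker ∂_2 − rank ∂_3 = (3 − 3) − 0 = 0, and there is no ∂_3, so H_2 ≅ 0.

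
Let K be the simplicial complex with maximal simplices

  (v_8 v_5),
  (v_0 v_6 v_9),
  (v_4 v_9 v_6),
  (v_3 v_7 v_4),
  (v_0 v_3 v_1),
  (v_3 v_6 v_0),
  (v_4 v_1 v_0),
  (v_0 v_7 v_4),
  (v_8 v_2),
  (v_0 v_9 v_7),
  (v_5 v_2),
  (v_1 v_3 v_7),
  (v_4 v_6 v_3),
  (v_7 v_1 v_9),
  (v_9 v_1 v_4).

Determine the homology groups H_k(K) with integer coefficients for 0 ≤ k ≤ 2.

H_0 = Z^2,  H_1 = Z ⊕ Z/2,  H_2 = 0.

Order the vertices as v_0 < v_1 < v_2 < v_3 < v_4 < v_5 < v_6 < v_7 < v_8 < v_9. Listing each simplex with vertices in this order, K has dimension 2 with simplices:

  0-simplices (10): [v_0], [v_1], [v_2], [v_3], [v_4], [v_5], [v_6], [v_7], [v_8], [v_9]
  1-simplices (21): (21 of them)
  2-simplices (12): (12 of them)

Hence C_0 ≅ Z^10, C_1 ≅ Z^21, C_2 ≅ Z^12.

The boundary map ∂_1: C_1 → C_0 sends each edge [p,q] (with p < q) to q − p.
As a 10×21 matrix over Z this has rank 8, with invariant factors (1,1,1,1,1,1,1,1).

The boundary map ∂_2: C_2 → C_1 acts by ∂[p,q,r] = [q,r] − [p,r] + [p,q]. For instance
  ∂[v_1,v_7,v_9] = [v_7,v_9] − [v_1,v_9] + [v_1,v_7],
  ∂[v_0,v_4,v_7] = [v_4,v_7] − [v_0,v_7] + [v_0,v_4].
The 21×12 boundary matrix has rank 12 and Smith normal form diag(1,1,1,1,1,1,1,1,1,1,1,2).

Reading off H_k = ker ∂_k / im ∂_{k+1}:

  H_0: rank C_0 − rank ∂_1 = 10 − 8 = 2, and the invariant factors of ∂_1 are all 1, so H_0 ≅ Z^2.
  H_1: rank ker ∂_1 − rank ∂_2 = (21 − 8) − 12 = 1, and ∂_2 has invariant factor 2 > 1, so H_1 ≅ Z ⊕ Z/2.
  H_2: rank ker ∂_2 − rank ∂_3 = (12 − 12) − 0 = 0, and there is no ∂_3, so H_2 ≅ 0.

As a check, the Euler characteristic is 10 − 21 + 12 = 1, which agrees with 2 − 1 + 0 = 1.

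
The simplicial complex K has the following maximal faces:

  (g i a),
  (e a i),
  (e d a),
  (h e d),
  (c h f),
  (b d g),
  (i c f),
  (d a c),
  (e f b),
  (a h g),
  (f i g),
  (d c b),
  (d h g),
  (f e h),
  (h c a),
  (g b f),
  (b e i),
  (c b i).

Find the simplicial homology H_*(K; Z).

Order the vertices as a < b < c < d < e < f < g < h < i. Listing each simplex with vertices in this order, K has dimension 2 with simplices:

  0-simplices (9): a, b, c, d, e, f, g, h, i
  1-simplices (27): ac, ad, ae, ag, ah, ai, bc, bd, be, bf, bg, bi, cd, cf, ch, ci, de, dg, dh, ef, eh, ei, fg, fh, fi, gh, gi
  2-simplices (18): acd, ach, ade, aei, agh, agi, bcd, bci, bdg, bef, bei, bfg, cfh, cfi, deh, dgh, efh, fgi

Hence C_0 ≅ Z^9, C_1 ≅ Z^27, C_2 ≅ Z^18.

The boundary map ∂_1: C_1 → C_0 sends each edge [p,q] (with p < q) to q − p. For instance
  ∂ch = h − c.
The resulting 9×27 matrix has rank 8, and its Smith normal form has invariant factors (1,1,1,1,1,1,1,1).

The boundary map ∂_2: C_2 → C_1 sends each 2-simplex [p,q,r] to [q,r] − [p,r] + [p,q]. For instance
  ∂aei = ei − ai + ae,
  ∂ach = ch − ah + ac.
The 27×18 boundary matrix has rank 18 and Smith normal form diag(1,1,1,1,1,1,1,1,1,1,1,1,1,1,1,1,1,2).

From H_k ≅ ker(∂_k) / im(∂_{k+1}) we obtain:

  H_0: rank C_0 − rank ∂_1 = 9 − 8 = 1, and the invariant factors of ∂_1 are all 1, so H_0 ≅ Z.
  H_1: rank ker ∂_1 − rank ∂_2 = (27 − 8) − 18 = 1, and ∂_2 has invariant factor 2 > 1, so H_1 ≅ Z ⊕ Z/2Z.
  H_2: rank ker ∂_2 − rank ∂_3 = (18 − 18) − 0 = 0, and there is no ∂_3, so H_2 ≅ 0.

As a check, the Euler characteristic is 9 − 27 + 18 = 0, which agrees with 1 − 1 + 0 = 0.
(K is a triangulation of the Klein bottle.)

H_0 = Z,  H_1 = Z ⊕ Z/2Z,  H_2 = 0.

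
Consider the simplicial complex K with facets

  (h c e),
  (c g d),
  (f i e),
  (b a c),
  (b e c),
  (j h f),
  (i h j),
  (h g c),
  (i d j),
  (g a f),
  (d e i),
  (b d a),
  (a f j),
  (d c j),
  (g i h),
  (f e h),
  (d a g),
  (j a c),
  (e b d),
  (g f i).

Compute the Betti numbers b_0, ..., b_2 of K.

b_0 = 1, b_1 = 1, b_2 = 0.

Order the vertices as a < b < c < d < e < f < g < h < i < j. Listing each simplex with vertices in this order, K has dimension 2 with simplices:

  0-simplices (10): a, b, c, d, e, f, g, h, i, j
  1-simplices (30): ab, ac, ad, af, ag, aj, bc, bd, be, cd, ce, cg, ch, cj, de, dg, di, dj, ef, eh, ei, fg, fh, fi, fj, gh, gi, hi, hj, ij
  2-simplices (20): abc, abd, acj, adg, afg, afj, bce, bde, cdg, cdj, ceh, cgh, dei, dij, efh, efi, fgi, fhj, ghi, hij

giving chain groups C_0 ≅ Z^10, C_1 ≅ Z^30, C_2 ≅ Z^20.

The boundary map ∂_1: C_1 → C_0 is given by ∂[p,q] = [q] − [p]. For instance
  ∂bc = c − b.
This gives a 10×30 integer matrix of rank 9; reducing to Smith normal form yields diagonal entries (1,1,1,1,1,1,1,1,1).

Boundary ∂_2: C_2 → C_1 acts by ∂[p,q,r] = [q,r] − [p,r] + [p,q]. For instance
  ∂cdj = dj − cj + cd,
  ∂hij = ij − hj + hi.
The resulting 30×20 matrix has rank 20, and its Smith normal form has invariant factors (1,1,1,1,1,1,1,1,1,1,1,1,1,1,1,1,1,1,1,2).

Computing H_k = (kernel of ∂_k) / (image of ∂_{k+1}):

  H_0: rank C_0 − rank ∂_1 = 10 − 9 = 1, and the invariant factors of ∂_1 are all 1, so H_0 = Z.
  H_1: rank ker ∂_1 − rank ∂_2 = (30 − 9) − 20 = 1, and ∂_2 has invariant factor 2 > 1, so H_1 = Z ⊕ Z/2.
  H_2: rank ker ∂_2 − rank ∂_3 = (20 − 20) − 0 = 0, and there is no ∂_3, so H_2 = 0.

As a check, the Euler characteristic is 10 − 30 + 20 = 0, which agrees with 1 − 1 + 0 = 0.

Hence the Betti numbers are b_0 = 1, b_1 = 1, b_2 = 0.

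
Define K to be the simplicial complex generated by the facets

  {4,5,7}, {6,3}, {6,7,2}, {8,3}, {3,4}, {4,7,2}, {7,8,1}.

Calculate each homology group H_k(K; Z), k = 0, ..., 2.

Fix the vertex order 1 < 2 < 3 < 4 < 5 < 6 < 7 < 8 and write every simplex with vertices in increasing order. Then dim K = 2 and the simplices of K are:

  0-simplices (8): [1], [2], [3], [4], [5], [6], [7], [8]
  1-simplices (13): [1,7], [1,8], [2,4], [2,6], [2,7], [3,4], [3,6], [3,8], [4,5], [4,7], [5,7], [6,7], [7,8]
  2-simplices (4): [1,7,8], [2,4,7], [2,6,7], [4,5,7]

giving chain groups C_0 ≅ Z^8, C_1 ≅ Z^13, C_2 ≅ Z^4.

Boundary ∂_1: C_1 → C_0 sends each edge [p,q] (with p < q) to q − p. For instance
  ∂[3,8] = [8] − [3].
This gives a 8×13 integer matrix of rank 7; reducing to Smith normal form yields diagonal entries (1,1,1,1,1,1,1).

Boundary ∂_2: C_2 → C_1 sends each 2-simplex [p,q,r] to [q,r] − [p,r] + [p,q]. For instance
  ∂[2,4,7] = [4,7] − [2,7] + [2,4],
  ∂[2,6,7] = [6,7] − [2,7] + [2,6].
This gives a 13×4 integer matrix of rank 4; reducing to Smith normal form yields diagonal entries (1,1,1,1).

Computing H_k = (kernel of ∂_k) / (image of ∂_{k+1}):

  H_0: rank C_0 − rank ∂_1 = 8 − 7 = 1, and the invariant factors of ∂_1 are all 1, so H_0 ≅ Z.
  H_1: rank ker ∂_1 − rank ∂_2 = (13 − 7) − 4 = 2, and the invariant factors of ∂_2 are all 1, so H_1 ≅ Z^2.
  H_2: rank ker ∂_2 − rank ∂_3 = (4 − 4) − 0 = 0, and there is no ∂_3, so H_2 ≅ 0.

H_0 = Z,  H_1 = Z^2,  H_2 = 0.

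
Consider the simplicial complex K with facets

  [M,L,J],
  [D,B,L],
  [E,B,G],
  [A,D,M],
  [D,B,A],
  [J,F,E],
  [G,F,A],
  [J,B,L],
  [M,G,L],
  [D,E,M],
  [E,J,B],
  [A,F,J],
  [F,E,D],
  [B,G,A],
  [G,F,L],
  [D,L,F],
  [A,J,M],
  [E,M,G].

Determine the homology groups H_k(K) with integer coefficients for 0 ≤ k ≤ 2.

H_0 = Z,  H_1 = Z^2,  H_2 = Z.

Order the vertices as A < B < D < E < F < G < J < L < M. Listing each simplex with vertices in this order, K has dimension 2 with simplices:

  0-simplices (9): A, B, D, E, F, G, J, L, M
  1-simplices (27): AB, AD, AF, AG, AJ, AM, BD, BE, BG, BJ, BL, DE, DF, DL, DM, EF, EG, EJ, EM, FG, FJ, FL, GL, GM, JL, JM, LM
  2-simplices (18): ABD, ABG, ADM, AFG, AFJ, AJM, BDL, BEG, BEJ, BJL, DEF, DEM, DFL, EFJ, EGM, FGL, GLM, JLM

Hence C_0 ≅ Z^9, C_1 ≅ Z^27, C_2 ≅ Z^18.

Boundary ∂_1: C_1 → C_0 is given by ∂[p,q] = [q] − [p]. For instance
  ∂EG = G − E.
As a 9×27 matrix over Z this has rank 8, with invariant factors (1,1,1,1,1,1,1,1).

Boundary ∂_2: C_2 → C_1 maps a triangle to the signed sum of its edges. For instance
  ∂JLM = LM − JM + JL,
  ∂DEF = EF − DF + DE.
The resulting 27×18 matrix has rank 17, and its Smith normal form has invariant factors (1,1,1,1,1,1,1,1,1,1,1,1,1,1,1,1,1).

Reading off H_k = ker ∂_k / im ∂_{k+1}:

  H_0: rank C_0 − rank ∂_1 = 9 − 8 = 1, and the invariant factors of ∂_1 are all 1, so H_0 ≅ Z.
  H_1: rank ker ∂_1 − rank ∂_2 = (27 − 8) − 17 = 2, and the invariant factors of ∂_2 are all 1, so H_1 ≅ Z^2.
  H_2: rank ker ∂_2 − rank ∂_3 = (18 − 17) − 0 = 1, and there is no ∂_3, so H_2 ≅ Z.

As a check, the Euler characteristic is 9 − 27 + 18 = 0, which agrees with 1 − 2 + 1 = 0.
(K is a triangulation of the torus T^2.)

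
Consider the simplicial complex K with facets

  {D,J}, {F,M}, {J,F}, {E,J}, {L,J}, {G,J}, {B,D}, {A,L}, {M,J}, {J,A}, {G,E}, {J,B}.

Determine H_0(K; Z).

We work with the vertex ordering A < B < D < E < F < G < J < L < M. The simplices of K, each written with vertices in increasing order, are:

  0-simplices (9): A, B, D, E, F, G, J, L, M
  1-simplices (12): AJ, AL, BD, BJ, DJ, EG, EJ, FJ, FM, GJ, JL, JM

Hence C_0 ≅ Z^9, C_1 ≅ Z^12.

Boundary ∂_1: C_1 → C_0 sends each edge [p,q] (with p < q) to q − p. For instance
  ∂EJ = J − E.
As a 9×12 matrix over Z this has rank 8, with invariant factors (1,1,1,1,1,1,1,1).

Computing H_k = (kernel of ∂_k) / (image of ∂_{k+1}):

  H_0: rank C_0 − rank ∂_1 = 9 − 8 = 1, and the invariant factors of ∂_1 are all 1, so H_0 ≅ Z.

H_0 ≅ Z.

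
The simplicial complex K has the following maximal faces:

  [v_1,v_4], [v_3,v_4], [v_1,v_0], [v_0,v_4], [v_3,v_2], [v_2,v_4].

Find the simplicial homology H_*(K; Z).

We work with the vertex ordering v_0 < v_1 < v_2 < v_3 < v_4. The simplices of K, each written with vertices in increasing order, are:

  0-simplices (5): [v_0], [v_1], [v_2], [v_3], [v_4]
  1-simplices (6): [v_0,v_1], [v_0,v_4], [v_1,v_4], [v_2,v_3], [v_2,v_4], [v_3,v_4]

giving chain groups C_0 ≅ Z^5, C_1 ≅ Z^6.

The boundary map ∂_1: C_1 → C_0 sends each edge [p,q] (with p < q) to q − p. For instance
  ∂[v_2,v_4] = [v_4] − [v_2].
The 5×6 boundary matrix has rank 4 and Smith normal form diag(1,1,1,1).

Now H_k = ker ∂_k / im ∂_{k+1}, so:

  H_0: rank C_0 − rank ∂_1 = 5 − 4 = 1, and the invariant factors of ∂_1 are all 1, so H_0 ≅ Z.
  H_1: rank ker ∂_1 − rank ∂_2 = (6 − 4) − 0 = 2, and there is no ∂_2, so H_1 ≅ Z^2.

(K is a triangulation of a wedge of 2 circles.)

H_0 ≅ Z,  H_1 ≅ Z^2.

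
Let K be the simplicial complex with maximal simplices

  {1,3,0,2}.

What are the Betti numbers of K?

b_0 = 1, b_1 = 0, b_2 = 0, b_3 = 0.

Fix the vertex order 0 < 1 < 2 < 3 and write every simplex with vertices in increasing order. Then dim K = 3 and the simplices of K are:

  0-simplices (4): [0], [1], [2], [3]
  1-simplices (6): [0,1], [0,2], [0,3], [1,2], [1,3], [2,3]
  2-simplices (4): [0,1,2], [0,1,3], [0,2,3], [1,2,3]
  3-simplices (1): [0,1,2,3]

giving chain groups C_0 ≅ Z^4, C_1 ≅ Z^6, C_2 ≅ Z^4, C_3 ≅ Z^1.

The boundary map ∂_1: C_1 → C_0 sends each edge [p,q] (with p < q) to q − p. For instance
  ∂[1,2] = [2] − [1].
The resulting 4×6 matrix has rank 3, and its Smith normal form has invariant factors (1,1,1).

The boundary map ∂_2: C_2 → C_1 acts by ∂[p,q,r] = [q,r] − [p,r] + [p,q]. For instance
  ∂[0,1,2] = [1,2] − [0,2] + [0,1],
  ∂[0,2,3] = [2,3] − [0,3] + [0,2].
The 6×4 boundary matrix has rank 3 and Smith normal form diag(1,1,1).

The boundary map ∂_3: C_3 → C_2 sends each 3-simplex σ to the alternating sum Σ_i (−1)^i (σ with its i-th vertex removed). For instance
  ∂[0,1,2,3] = [1,2,3] − [0,2,3] + [0,1,3] − [0,1,2].
This gives a 4×1 integer matrix of rank 1; reducing to Smith normal form yields diagonal entries (1).

Reading off H_k = ker ∂_k / im ∂_{k+1}:

  H_0: rank C_0 − rank ∂_1 = 4 − 3 = 1, and the invariant factors of ∂_1 are all 1, so H_0 ≅ Z.
  H_1: rank ker ∂_1 − rank ∂_2 = (6 − 3) − 3 = 0, and the invariant factors of ∂_2 are all 1, so H_1 ≅ 0.
  H_2: rank ker ∂_2 − rank ∂_3 = (4 − 3) − 1 = 0, and the invariant factors of ∂_3 are all 1, so H_2 ≅ 0.
  H_3: rank ker ∂_3 − rank ∂_4 = (1 − 1) − 0 = 0, and there is no ∂_4, so H_3 ≅ 0.

(K is a triangulation of the 3-simplex.)

Hence the Betti numbers are b_0 = 1, b_1 = 0, b_2 = 0, b_3 = 0.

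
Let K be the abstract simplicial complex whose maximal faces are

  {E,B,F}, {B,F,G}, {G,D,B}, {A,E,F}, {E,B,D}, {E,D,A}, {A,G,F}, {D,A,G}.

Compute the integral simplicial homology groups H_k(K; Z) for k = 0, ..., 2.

H_0 ≅ Z,  H_1 = 0,  H_2 ≅ Z.

Fix the vertex order A < B < D < E < F < G and write every simplex with vertices in increasing order. Then dim K = 2 and the simplices of K are:

  0-simplices (6): A, B, D, E, F, G
  1-simplices (12): AD, AE, AF, AG, BD, BE, BF, BG, DE, DG, EF, FG
  2-simplices (8): ADE, ADG, AEF, AFG, BDE, BDG, BEF, BFG

Hence C_0 ≅ Z^6, C_1 ≅ Z^12, C_2 ≅ Z^8.

Boundary ∂_1: C_1 → C_0 is given by ∂[p,q] = [q] − [p]. For instance
  ∂AF = F − A.
The 6×12 boundary matrix has rank 5 and Smith normal form diag(1,1,1,1,1).

Boundary ∂_2: C_2 → C_1 acts by ∂[p,q,r] = [q,r] − [p,r] + [p,q]. For instance
  ∂ADE = DE − AE + AD,
  ∂AEF = EF − AF + AE.
The resulting 12×8 matrix has rank 7, and its Smith normal form has invariant factors (1,1,1,1,1,1,1).

Now H_k = ker ∂_k / im ∂_{k+1}, so:

  H_0: rank C_0 − rank ∂_1 = 6 − 5 = 1, and the invariant factors of ∂_1 are all 1, so H_0 = Z.
  H_1: rank ker ∂_1 − rank ∂_2 = (12 − 5) − 7 = 0, and the invariant factors of ∂_2 are all 1, so H_1 = 0.
  H_2: rank ker ∂_2 − rank ∂_3 = (8 − 7) − 0 = 1, and there is no ∂_3, so H_2 = Z.

As a check, the Euler characteristic is 6 − 12 + 8 = 2, which agrees with 1 − 0 + 1 = 2.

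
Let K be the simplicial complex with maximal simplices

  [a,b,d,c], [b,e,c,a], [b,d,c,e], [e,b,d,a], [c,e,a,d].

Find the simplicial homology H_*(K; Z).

K has 5 vertices, 10 edges, 10 triangles, 5 3-simplices.
rank ∂_0 = 0, rank ∂_1 = 4 ⇒ b_0 = 5 − 0 − 4 = 1; all invariant factors of ∂_1 are 1 so no torsion. So H_0 = Z.
rank ∂_1 = 4, rank ∂_2 = 6 ⇒ b_1 = 10 − 4 − 6 = 0; all invariant factors of ∂_2 are 1 so no torsion. So H_1 = 0.
rank ∂_2 = 6, rank ∂_3 = 4 ⇒ b_2 = 10 − 6 − 4 = 0; all invariant factors of ∂_3 are 1 so no torsion. So H_2 = 0.
rank ∂_3 = 4, rank ∂_4 = 0 ⇒ b_3 = 5 − 4 − 0 = 1. So H_3 = Z.

H_0 = Z,  H_1 = 0,  H_2 = 0,  H_3 = Z.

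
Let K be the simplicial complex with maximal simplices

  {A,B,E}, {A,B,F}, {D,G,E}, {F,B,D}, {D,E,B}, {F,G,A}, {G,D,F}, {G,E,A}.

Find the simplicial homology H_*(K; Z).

H_0 = Z,  H_1 = 0,  H_2 = Z.

Order the vertices as A < B < D < E < F < G. Listing each simplex with vertices in this order, K has dimension 2 with simplices:

  0-simplices (6): A, B, D, E, F, G
  1-simplices (12): AB, AE, AF, AG, BD, BE, BF, DE, DF, DG, EG, FG
  2-simplices (8): ABE, ABF, AEG, AFG, BDE, BDF, DEG, DFG

giving chain groups C_0 ≅ Z^6, C_1 ≅ Z^12, C_2 ≅ Z^8.

∂_1: C_1 → C_0 sends each edge [p,q] (with p < q) to q − p. For instance
  ∂BD = D − B.
The 6×12 boundary matrix has rank 5 and Smith normal form diag(1,1,1,1,1).

Boundary ∂_2: C_2 → C_1 maps a triangle to the signed sum of its edges. For instance
  ∂BDE = DE − BE + BD,
  ∂DEG = EG − DG + DE.
As a 12×8 matrix over Z this has rank 7, with invariant factors (1,1,1,1,1,1,1).

Computing H_k = (kernel of ∂_k) / (image of ∂_{k+1}):

  H_0: rank C_0 − rank ∂_1 = 6 − 5 = 1, and the invariant factors of ∂_1 are all 1, so H_0 = Z.
  H_1: rank ker ∂_1 − rank ∂_2 = (12 − 5) − 7 = 0, and the invariant factors of ∂_2 are all 1, so H_1 = 0.
  H_2: rank ker ∂_2 − rank ∂_3 = (8 − 7) − 0 = 1, and there is no ∂_3, so H_2 = Z.

As a check, the Euler characteristic is 6 − 12 + 8 = 2, which agrees with 1 − 0 + 1 = 2.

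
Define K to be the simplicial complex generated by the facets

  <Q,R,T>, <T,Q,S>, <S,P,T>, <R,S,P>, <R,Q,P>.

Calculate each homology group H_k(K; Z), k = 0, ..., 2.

Take the total order P < Q < R < S < T on the vertex set. Then K (dimension 2) consists of the simplices:

  0-simplices (5): P, Q, R, S, T
  1-simplices (10): PQ, PR, PS, PT, QR, QS, QT, RS, RT, ST
  2-simplices (5): PQR, PRS, PST, QRT, QST

giving chain groups C_0 ≅ Z^5, C_1 ≅ Z^10, C_2 ≅ Z^5.

The boundary map ∂_1: C_1 → C_0 is given by ∂[p,q] = [q] − [p].
This gives a 5×10 integer matrix of rank 4; reducing to Smith normal form yields diagonal entries (1,1,1,1).

The boundary map ∂_2: C_2 → C_1 maps a triangle to the signed sum of its edges. For instance
  ∂QST = ST − QT + QS,
  ∂PQR = QR − PR + PQ.
The 10×5 boundary matrix has rank 5 and Smith normal form diag(1,1,1,1,1).

Now H_k = ker ∂_k / im ∂_{k+1}, so:

  H_0: rank C_0 − rank ∂_1 = 5 − 4 = 1, and the invariant factors of ∂_1 are all 1, so H_0 = Z.
  H_1: rank ker ∂_1 − rank ∂_2 = (10 − 4) − 5 = 1, and the invariant factors of ∂_2 are all 1, so H_1 = Z.
  H_2: rank ker ∂_2 − rank ∂_3 = (5 − 5) − 0 = 0, and there is no ∂_3, so H_2 = 0.

H_0 ≅ Z,  H_1 ≅ Z,  H_2 = 0.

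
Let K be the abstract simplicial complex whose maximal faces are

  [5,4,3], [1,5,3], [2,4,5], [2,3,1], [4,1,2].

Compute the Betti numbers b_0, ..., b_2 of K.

b_0 = 1, b_1 = 1, b_2 = 0.

Fix the vertex order 1 < 2 < 3 < 4 < 5 and write every simplex with vertices in increasing order. Then dim K = 2 and the simplices of K are:

  0-simplices (5): [1], [2], [3], [4], [5]
  1-simplices (10): [1,2], [1,3], [1,4], [1,5], [2,3], [2,4], [2,5], [3,4], [3,5], [4,5]
  2-simplices (5): [1,2,3], [1,2,4], [1,3,5], [2,4,5], [3,4,5]

giving chain groups C_0 ≅ Z^5, C_1 ≅ Z^10, C_2 ≅ Z^5.

The boundary map ∂_1: C_1 → C_0 sends each edge [p,q] (with p < q) to q − p. For instance
  ∂[2,3] = [3] − [2].
This gives a 5×10 integer matrix of rank 4; reducing to Smith normal form yields diagonal entries (1,1,1,1).

∂_2: C_2 → C_1 maps a triangle to the signed sum of its edges. For instance
  ∂[2,4,5] = [4,5] − [2,5] + [2,4],
  ∂[3,4,5] = [4,5] − [3,5] + [3,4].
As a 10×5 matrix over Z this has rank 5, with invariant factors (1,1,1,1,1).

Reading off H_k = ker ∂_k / im ∂_{k+1}:

  H_0: rank C_0 − rank ∂_1 = 5 − 4 = 1, and the invariant factors of ∂_1 are all 1, so H_0 = Z.
  H_1: rank ker ∂_1 − rank ∂_2 = (10 − 4) − 5 = 1, and the invariant factors of ∂_2 are all 1, so H_1 = Z.
  H_2: rank ker ∂_2 − rank ∂_3 = (5 − 5) − 0 = 0, and there is no ∂_3, so H_2 = 0.

Hence the Betti numbers are b_0 = 1, b_1 = 1, b_2 = 0.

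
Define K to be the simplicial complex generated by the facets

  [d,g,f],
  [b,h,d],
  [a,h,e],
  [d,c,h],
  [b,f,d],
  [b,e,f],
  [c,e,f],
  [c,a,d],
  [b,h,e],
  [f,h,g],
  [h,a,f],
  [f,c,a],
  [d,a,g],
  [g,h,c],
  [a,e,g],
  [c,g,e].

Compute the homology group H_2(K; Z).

H_2 ≅ Z.

Order the vertices as a < b < c < d < e < f < g < h. Listing each simplex with vertices in this order, K has dimension 2 with simplices:

  0-simplices (8): a, b, c, d, e, f, g, h
  1-simplices (24): ac, ad, ae, af, ag, ah, bd, be, bf, bh, cd, ce, cf, cg, ch, df, dg, dh, ef, eg, eh, fg, fh, gh
  2-simplices (16): acd, acf, adg, aeg, aeh, afh, bdf, bdh, bef, beh, cdh, cef, ceg, cgh, dfg, fgh

giving chain groups C_0 ≅ Z^8, C_1 ≅ Z^24, C_2 ≅ Z^16.

Boundary ∂_1: C_1 → C_0 sends each edge [p,q] (with p < q) to q − p. For instance
  ∂ef = f − e.
As a 8×24 matrix over Z this has rank 7, with invariant factors (1,1,1,1,1,1,1).

The boundary map ∂_2: C_2 → C_1 acts by ∂[p,q,r] = [q,r] − [p,r] + [p,q]. For instance
  ∂aeh = eh − ah + ae,
  ∂acf = cf − af + ac.
This gives a 24×16 integer matrix of rank 15; reducing to Smith normal form yields diagonal entries (1,1,1,1,1,1,1,1,1,1,1,1,1,1,1).

Reading off H_k = ker ∂_k / im ∂_{k+1}:

  H_2: rank ker ∂_2 − rank ∂_3 = (16 − 15) − 0 = 1, and there is no ∂_3, so H_2 = Z.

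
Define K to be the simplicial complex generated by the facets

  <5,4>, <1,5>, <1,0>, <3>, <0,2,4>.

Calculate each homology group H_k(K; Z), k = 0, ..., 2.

Fix the vertex order 0 < 1 < 2 < 3 < 4 < 5 and write every simplex with vertices in increasing order. Then dim K = 2 and the simplices of K are:

  0-simplices (6): [0], [1], [2], [3], [4], [5]
  1-simplices (6): [0,1], [0,2], [0,4], [1,5], [2,4], [4,5]
  2-simplices (1): [0,2,4]

giving chain groups C_0 ≅ Z^6, C_1 ≅ Z^6, C_2 ≅ Z^1.

∂_1: C_1 → C_0 sends each edge [p,q] (with p < q) to q − p. For instance
  ∂[2,4] = [4] − [2].
This gives a 6×6 integer matrix of rank 4; reducing to Smith normal form yields diagonal entries (1,1,1,1).

Boundary ∂_2: C_2 → C_1 acts by ∂[p,q,r] = [q,r] − [p,r] + [p,q]. For instance
  ∂[0,2,4] = [2,4] − [0,4] + [0,2].
This gives a 6×1 integer matrix of rank 1; reducing to Smith normal form yields diagonal entries (1).

From H_k ≅ ker(∂_k) / im(∂_{k+1}) we obtain:

  H_0: rank C_0 − rank ∂_1 = 6 − 4 = 2, and the invariant factors of ∂_1 are all 1, so H_0 = Z^2.
  H_1: rank ker ∂_1 − rank ∂_2 = (6 − 4) − 1 = 1, and the invariant factors of ∂_2 are all 1, so H_1 = Z.
  H_2: rank ker ∂_2 − rank ∂_3 = (1 − 1) − 0 = 0, and there is no ∂_3, so H_2 = 0.

As a check, the Euler characteristic is 6 − 6 + 1 = 1, which agrees with 2 − 1 + 0 = 1.

H_0 = Z^2,  H_1 = Z,  H_2 = 0.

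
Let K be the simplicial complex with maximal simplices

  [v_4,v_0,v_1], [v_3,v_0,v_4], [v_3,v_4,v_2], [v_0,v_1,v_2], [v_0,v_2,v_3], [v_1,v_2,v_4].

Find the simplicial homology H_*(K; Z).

H_0 ≅ Z,  H_1 = 0,  H_2 ≅ Z.

Take the total order v_0 < v_1 < v_2 < v_3 < v_4 on the vertex set. Then K (dimension 2) consists of the simplices:

  0-simplices (5): [v_0], [v_1], [v_2], [v_3], [v_4]
  1-simplices (9): [v_0,v_1], [v_0,v_2], [v_0,v_3], [v_0,v_4], [v_1,v_2], [v_1,v_4], [v_2,v_3], [v_2,v_4], [v_3,v_4]
  2-simplices (6): [v_0,v_1,v_2], [v_0,v_1,v_4], [v_0,v_2,v_3], [v_0,v_3,v_4], [v_1,v_2,v_4], [v_2,v_3,v_4]

giving chain groups C_0 ≅ Z^5, C_1 ≅ Z^9, C_2 ≅ Z^6.

∂_1: C_1 → C_0 is given by ∂[p,q] = [q] − [p]. For instance
  ∂[v_0,v_2] = [v_2] − [v_0].
The resulting 5×9 matrix has rank 4, and its Smith normal form has invariant factors (1,1,1,1).

The boundary map ∂_2: C_2 → C_1 sends each 2-simplex [p,q,r] to [q,r] − [p,r] + [p,q]. For instance
  ∂[v_2,v_3,v_4] = [v_3,v_4] − [v_2,v_4] + [v_2,v_3],
  ∂[v_0,v_2,v_3] = [v_2,v_3] − [v_0,v_3] + [v_0,v_2].
The 9×6 boundary matrix has rank 5 and Smith normal form diag(1,1,1,1,1).

From H_k ≅ ker(∂_k) / im(∂_{k+1}) we obtain:

  H_0: rank C_0 − rank ∂_1 = 5 − 4 = 1, and the invariant factors of ∂_1 are all 1, so H_0 = Z.
  H_1: rank ker ∂_1 − rank ∂_2 = (9 − 4) − 5 = 0, and the invariant factors of ∂_2 are all 1, so H_1 = 0.
  H_2: rank ker ∂_2 − rank ∂_3 = (6 − 5) − 0 = 1, and there is no ∂_3, so H_2 = Z.

(K is a triangulation of the 2-sphere S^2.)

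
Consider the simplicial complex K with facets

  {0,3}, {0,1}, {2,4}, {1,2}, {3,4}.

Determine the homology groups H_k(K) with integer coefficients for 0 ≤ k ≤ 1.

Fix the vertex order 0 < 1 < 2 < 3 < 4 and write every simplex with vertices in increasing order. Then dim K = 1 and the simplices of K are:

  0-simplices (5): [0], [1], [2], [3], [4]
  1-simplices (5): [0,1], [0,3], [1,2], [2,4], [3,4]

giving chain groups C_0 ≅ Z^5, C_1 ≅ Z^5.

∂_1: C_1 → C_0 is given by ∂[p,q] = [q] − [p].
The resulting 5×5 matrix has rank 4, and its Smith normal form has invariant factors (1,1,1,1).

From H_k ≅ ker(∂_k) / im(∂_{k+1}) we obtain:

  H_0: rank C_0 − rank ∂_1 = 5 − 4 = 1, and the invariant factors of ∂_1 are all 1, so H_0 = Z.
  H_1: rank ker ∂_1 − rank ∂_2 = (5 − 4) − 0 = 1, and there is no ∂_2, so H_1 = Z.

H_0 = Z,  H_1 = Z.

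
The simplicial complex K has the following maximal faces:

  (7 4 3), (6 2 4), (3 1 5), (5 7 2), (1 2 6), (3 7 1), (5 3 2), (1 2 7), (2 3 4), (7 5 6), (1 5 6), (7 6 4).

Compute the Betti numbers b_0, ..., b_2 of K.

b_0 = 1, b_1 = 0, b_2 = 0.

Fix the vertex order 1 < 2 < 3 < 4 < 5 < 6 < 7 and write every simplex with vertices in increasing order. Then dim K = 2 and the simplices of K are:

  0-simplices (7): [1], [2], [3], [4], [5], [6], [7]
  1-simplices (18): [1,2], [1,3], [1,5], [1,6], [1,7], [2,3], [2,4], [2,5], [2,6], [2,7], [3,4], [3,5], [3,7], [4,6], [4,7], [5,6], [5,7], [6,7]
  2-simplices (12): [1,2,6], [1,2,7], [1,3,5], [1,3,7], [1,5,6], [2,3,4], [2,3,5], [2,4,6], [2,5,7], [3,4,7], [4,6,7], [5,6,7]

so the chain groups are C_0 ≅ Z^7, C_1 ≅ Z^18, C_2 ≅ Z^12.

Boundary ∂_1: C_1 → C_0 maps an edge to its endpoints' difference, ∂[p,q] = q − p. For instance
  ∂[1,6] = [6] − [1].
As a 7×18 matrix over Z this has rank 6, with invariant factors (1,1,1,1,1,1).

∂_2: C_2 → C_1 maps a triangle to the signed sum of its edges. For instance
  ∂[3,4,7] = [4,7] − [3,7] + [3,4],
  ∂[2,4,6] = [4,6] − [2,6] + [2,4].
This gives a 18×12 integer matrix of rank 12; reducing to Smith normal form yields diagonal entries (1,1,1,1,1,1,1,1,1,1,1,2).

Computing H_k = (kernel of ∂_k) / (image of ∂_{k+1}):

  H_0: rank C_0 − rank ∂_1 = 7 − 6 = 1, and the invariant factors of ∂_1 are all 1, so H_0 = Z.
  H_1: rank ker ∂_1 − rank ∂_2 = (18 − 6) − 12 = 0, and ∂_2 has invariant factor 2 > 1, so H_1 = Z/2Z.
  H_2: rank ker ∂_2 − rank ∂_3 = (12 − 12) − 0 = 0, and there is no ∂_3, so H_2 = 0.

Hence the Betti numbers are b_0 = 1, b_1 = 0, b_2 = 0.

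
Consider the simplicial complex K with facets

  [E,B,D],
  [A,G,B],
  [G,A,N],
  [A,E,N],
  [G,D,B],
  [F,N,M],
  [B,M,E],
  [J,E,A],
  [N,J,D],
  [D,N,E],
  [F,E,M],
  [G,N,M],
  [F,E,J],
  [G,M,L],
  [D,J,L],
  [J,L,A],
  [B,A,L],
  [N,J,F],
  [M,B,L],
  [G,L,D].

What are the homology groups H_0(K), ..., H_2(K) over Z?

Fix the vertex order A < B < D < E < F < G < J < L < M < N and write every simplex with vertices in increasing order. Then dim K = 2 and the simplices of K are:

  0-simplices (10): A, B, D, E, F, G, J, L, M, N
  1-simplices (30): AB, AE, AG, AJ, AL, AN, BD, BE, BG, BL, BM, DE, DG, DJ, DL, DN, EF, EJ, EM, EN, FJ, FM, FN, GL, GM, GN, JL, JN, LM, MN
  2-simplices (20): ABG, ABL, AEJ, AEN, AGN, AJL, BDE, BDG, BEM, BLM, DEN, DGL, DJL, DJN, EFJ, EFM, FJN, FMN, GLM, GMN

so the chain groups are C_0 ≅ Z^10, C_1 ≅ Z^30, C_2 ≅ Z^20.

The boundary map ∂_1: C_1 → C_0 sends each edge [p,q] (with p < q) to q − p. For instance
  ∂MN = N − M.
As a 10×30 matrix over Z this has rank 9, with invariant factors (1,1,1,1,1,1,1,1,1).

Boundary ∂_2: C_2 → C_1 sends each 2-simplex [p,q,r] to [q,r] − [p,r] + [p,q]. For instance
  ∂FMN = MN − FN + FM,
  ∂DJN = JN − DN + DJ.
The 30×20 boundary matrix has rank 20 and Smith normal form diag(1,1,1,1,1,1,1,1,1,1,1,1,1,1,1,1,1,1,1,2).

Now H_k = ker ∂_k / im ∂_{k+1}, so:

  H_0: rank C_0 − rank ∂_1 = 10 − 9 = 1, and the invariant factors of ∂_1 are all 1, so H_0 = Z.
  H_1: rank ker ∂_1 − rank ∂_2 = (30 − 9) − 20 = 1, and ∂_2 has invariant factor 2 > 1, so H_1 = Z × Z/2.
  H_2: rank ker ∂_2 − rank ∂_3 = (20 − 20) − 0 = 0, and there is no ∂_3, so H_2 = 0.

As a check, the Euler characteristic is 10 − 30 + 20 = 0, which agrees with 1 − 1 + 0 = 0.

H_0 ≅ Z,  H_1 ≅ Z × Z/2,  H_2 = 0.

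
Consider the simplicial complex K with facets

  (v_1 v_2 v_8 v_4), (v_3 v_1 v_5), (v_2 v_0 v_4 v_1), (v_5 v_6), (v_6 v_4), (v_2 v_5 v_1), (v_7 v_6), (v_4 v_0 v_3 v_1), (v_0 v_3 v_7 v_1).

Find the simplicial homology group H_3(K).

H_3 = 0.

Order the vertices as v_0 < v_1 < v_2 < v_3 < v_4 < v_5 < v_6 < v_7 < v_8. Listing each simplex with vertices in this order, K has dimension 3 with simplices:

  0-simplices (9): [v_0], [v_1], [v_2], [v_3], [v_4], [v_5], [v_6], [v_7], [v_8]
  1-simplices (21): (21 of them)
  2-simplices (15): (15 of them)
  3-simplices (4): [v_0,v_1,v_2,v_4], [v_0,v_1,v_3,v_4], [v_0,v_1,v_3,v_7], [v_1,v_2,v_4,v_8]

Hence C_0 ≅ Z^9, C_1 ≅ Z^21, C_2 ≅ Z^15, C_3 ≅ Z^4.

∂_1: C_1 → C_0 sends each edge [p,q] (with p < q) to q − p. For instance
  ∂[v_5,v_6] = [v_6] − [v_5].
This gives a 9×21 integer matrix of rank 8; reducing to Smith normal form yields diagonal entries (1,1,1,1,1,1,1,1).

The boundary map ∂_2: C_2 → C_1 maps a triangle to the signed sum of its edges. For instance
  ∂[v_1,v_2,v_5] = [v_2,v_5] − [v_1,v_5] + [v_1,v_2],
  ∂[v_1,v_2,v_8] = [v_2,v_8] − [v_1,v_8] + [v_1,v_2].
The resulting 21×15 matrix has rank 11, and its Smith normal form has invariant factors (1,1,1,1,1,1,1,1,1,1,1).

∂_3: C_3 → C_2 sends each 3-simplex σ to the alternating sum Σ_i (−1)^i (σ with its i-th vertex removed). For instance
  ∂[v_0,v_1,v_2,v_4] = [v_1,v_2,v_4] − [v_0,v_2,v_4] + [v_0,v_1,v_4] − [v_0,v_1,v_2],
  ∂[v_0,v_1,v_3,v_4] = [v_1,v_3,v_4] − [v_0,v_3,v_4] + [v_0,v_1,v_4] − [v_0,v_1,v_3].
As a 15×4 matrix over Z this has rank 4, with invariant factors (1,1,1,1).

From H_k ≅ ker(∂_k) / im(∂_{k+1}) we obtain:

  H_3: rank ker ∂_3 − rank ∂_4 = (4 − 4) − 0 = 0, and there is no ∂_4, so H_3 ≅ 0.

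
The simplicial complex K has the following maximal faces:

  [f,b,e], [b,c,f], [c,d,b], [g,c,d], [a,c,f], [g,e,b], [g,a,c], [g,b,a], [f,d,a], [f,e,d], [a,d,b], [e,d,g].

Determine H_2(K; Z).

H_2 = 0.

Take the total order a < b < c < d < e < f < g on the vertex set. Then K (dimension 2) consists of the simplices:

  0-simplices (7): a, b, c, d, e, f, g
  1-simplices (18): ab, ac, ad, af, ag, bc, bd, be, bf, bg, cd, cf, cg, de, df, dg, ef, eg
  2-simplices (12): abd, abg, acf, acg, adf, bcd, bcf, bef, beg, cdg, def, deg

giving chain groups C_0 ≅ Z^7, C_1 ≅ Z^18, C_2 ≅ Z^12.

The boundary map ∂_1: C_1 → C_0 sends each edge [p,q] (with p < q) to q − p.
The resulting 7×18 matrix has rank 6, and its Smith normal form has invariant factors (1,1,1,1,1,1).

The boundary map ∂_2: C_2 → C_1 acts by ∂[p,q,r] = [q,r] − [p,r] + [p,q]. For instance
  ∂bcf = cf − bf + bc,
  ∂bcd = cd − bd + bc.
This gives a 18×12 integer matrix of rank 12; reducing to Smith normal form yields diagonal entries (1,1,1,1,1,1,1,1,1,1,1,2).

Reading off H_k = ker ∂_k / im ∂_{k+1}:

  H_2: rank ker ∂_2 − rank ∂_3 = (12 − 12) − 0 = 0, and there is no ∂_3, so H_2 ≅ 0.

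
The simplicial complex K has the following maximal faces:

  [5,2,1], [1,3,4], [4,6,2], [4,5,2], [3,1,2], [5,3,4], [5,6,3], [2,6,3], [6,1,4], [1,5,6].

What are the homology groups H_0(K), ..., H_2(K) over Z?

H_0 ≅ Z,  H_1 ≅ Z/2,  H_2 = 0.

Fix the vertex order 1 < 2 < 3 < 4 < 5 < 6 and write every simplex with vertices in increasing order. Then dim K = 2 and the simplices of K are:

  0-simplices (6): [1], [2], [3], [4], [5], [6]
  1-simplices (15): [1,2], [1,3], [1,4], [1,5], [1,6], [2,3], [2,4], [2,5], [2,6], [3,4], [3,5], [3,6], [4,5], [4,6], [5,6]
  2-simplices (10): [1,2,3], [1,2,5], [1,3,4], [1,4,6], [1,5,6], [2,3,6], [2,4,5], [2,4,6], [3,4,5], [3,5,6]

so the chain groups are C_0 ≅ Z^6, C_1 ≅ Z^15, C_2 ≅ Z^10.

Boundary ∂_1: C_1 → C_0 sends each edge [p,q] (with p < q) to q − p. For instance
  ∂[3,5] = [5] − [3].
The 6×15 boundary matrix has rank 5 and Smith normal form diag(1,1,1,1,1).

The boundary map ∂_2: C_2 → C_1 sends each 2-simplex [p,q,r] to [q,r] − [p,r] + [p,q]. For instance
  ∂[1,5,6] = [5,6] − [1,6] + [1,5],
  ∂[2,4,5] = [4,5] − [2,5] + [2,4].
The resulting 15×10 matrix has rank 10, and its Smith normal form has invariant factors (1,1,1,1,1,1,1,1,1,2).

Computing H_k = (kernel of ∂_k) / (image of ∂_{k+1}):

  H_0: rank C_0 − rank ∂_1 = 6 − 5 = 1, and the invariant factors of ∂_1 are all 1, so H_0 ≅ Z.
  H_1: rank ker ∂_1 − rank ∂_2 = (15 − 5) − 10 = 0, and ∂_2 has invariant factor 2 > 1, so H_1 ≅ Z/2.
  H_2: rank ker ∂_2 − rank ∂_3 = (10 − 10) − 0 = 0, and there is no ∂_3, so H_2 ≅ 0.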